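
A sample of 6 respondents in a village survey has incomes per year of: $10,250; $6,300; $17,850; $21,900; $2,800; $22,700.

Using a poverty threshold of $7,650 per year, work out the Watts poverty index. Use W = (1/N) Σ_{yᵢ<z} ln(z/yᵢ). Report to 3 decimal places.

Below z: $2,800, $6,300 (q = 2 of N = 6).
ln(z/y) terms: ln(7650/2800) = 1.0051; ln(7650/6300) = 0.1942.
W = 1.199242 / 6 = 0.200.

0.200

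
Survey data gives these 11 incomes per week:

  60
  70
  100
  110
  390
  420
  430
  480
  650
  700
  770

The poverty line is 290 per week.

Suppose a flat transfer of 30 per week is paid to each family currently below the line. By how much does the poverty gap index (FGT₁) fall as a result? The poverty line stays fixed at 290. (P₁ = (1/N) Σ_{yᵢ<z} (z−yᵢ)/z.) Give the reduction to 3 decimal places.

0.038

Before: below the line — 60, 70, 100, 110; poverty gap index (FGT₁) = 0.25705.
After the 30 transfer: below the line — 90, 100, 130, 140; poverty gap index (FGT₁) = 0.21944.
Reduction = 0.25705 − 0.21944 = 0.038.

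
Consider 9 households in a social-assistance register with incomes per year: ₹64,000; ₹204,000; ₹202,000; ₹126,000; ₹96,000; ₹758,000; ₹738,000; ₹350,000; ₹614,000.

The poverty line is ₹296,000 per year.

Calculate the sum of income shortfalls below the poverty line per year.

₹788,000

Poor units: ₹64,000, ₹96,000, ₹126,000, ₹202,000, ₹204,000 (q = 5 of N = 9).
Individual gaps: 296000−64000 = 232000; 296000−96000 = 200000; 296000−126000 = 170000; 296000−202000 = 94000; 296000−204000 = 92000.
Aggregate gap = ₹788,000.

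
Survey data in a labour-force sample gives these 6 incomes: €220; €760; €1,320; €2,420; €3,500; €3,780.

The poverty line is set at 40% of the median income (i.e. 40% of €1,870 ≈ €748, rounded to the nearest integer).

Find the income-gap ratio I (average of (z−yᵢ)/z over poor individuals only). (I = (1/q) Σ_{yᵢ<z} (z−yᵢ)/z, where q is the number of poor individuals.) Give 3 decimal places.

0.706

Poor units: €220 (q = 1 of N = 6).
Relative gaps: 0.7059; sum = 0.705882.
I averages over the q = 1 poor units only: 0.705882 / 1 = 0.706.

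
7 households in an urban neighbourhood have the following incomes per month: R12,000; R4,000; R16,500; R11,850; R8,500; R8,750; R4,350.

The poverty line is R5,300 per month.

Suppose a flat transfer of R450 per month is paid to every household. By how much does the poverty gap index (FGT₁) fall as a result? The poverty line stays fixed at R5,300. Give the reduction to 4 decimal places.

Before: below the line — R4,000, R4,350; poverty gap index (FGT₁) = 0.060647.
After the R450 transfer: below the line — R4,450, R4,800; poverty gap index (FGT₁) = 0.036388.
Reduction = 0.060647 − 0.036388 = 0.0243.

0.0243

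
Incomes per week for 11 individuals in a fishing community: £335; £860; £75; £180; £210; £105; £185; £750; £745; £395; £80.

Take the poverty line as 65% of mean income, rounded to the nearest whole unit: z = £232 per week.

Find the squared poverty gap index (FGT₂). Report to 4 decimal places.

0.1170

Below the line: £75, £80, £105, £180, £185, £210 (q = 6 of N = 11).
Gap ratios (z−y)/z: (232−75)/232 = 0.6767; (232−80)/232 = 0.6552; (232−105)/232 = 0.5474; (232−180)/232 = 0.2241; (232−185)/232 = 0.2026; (232−210)/232 = 0.0948.
Squared: 0.4580; 0.4293; 0.2997; 0.0502; 0.0410; 0.0090.
Sum = 1.287140; P₂ = 1.287140 / 11 = 0.1170.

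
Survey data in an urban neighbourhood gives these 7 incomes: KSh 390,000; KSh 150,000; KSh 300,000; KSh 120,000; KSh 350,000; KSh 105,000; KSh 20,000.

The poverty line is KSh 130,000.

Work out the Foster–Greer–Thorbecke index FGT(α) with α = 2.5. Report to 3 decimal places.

Incomes under z: KSh 20,000, KSh 105,000, KSh 120,000 (q = 3 of N = 7).
Shortfall ratios: (130000−20000)/130000 = 0.8462; (130000−105000)/130000 = 0.1923; (130000−120000)/130000 = 0.0769.
Raised to α = 2.5: 0.65860; 0.01622; 0.00164.
Sum = 0.676461; FGT(2.5) = 0.676461 / 7 = 0.097.

0.097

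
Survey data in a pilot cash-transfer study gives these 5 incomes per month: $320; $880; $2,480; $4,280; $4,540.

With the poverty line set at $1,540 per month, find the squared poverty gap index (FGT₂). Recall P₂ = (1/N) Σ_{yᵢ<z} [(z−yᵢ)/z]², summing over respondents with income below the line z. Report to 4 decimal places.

0.1623

Below the line: $320, $880 (q = 2 of N = 5).
Shortfall ratios: (1540−320)/1540 = 0.7922; (1540−880)/1540 = 0.4286.
Squared: 0.6276; 0.1837.
Sum = 0.811267; P₂ = 0.811267 / 5 = 0.1623.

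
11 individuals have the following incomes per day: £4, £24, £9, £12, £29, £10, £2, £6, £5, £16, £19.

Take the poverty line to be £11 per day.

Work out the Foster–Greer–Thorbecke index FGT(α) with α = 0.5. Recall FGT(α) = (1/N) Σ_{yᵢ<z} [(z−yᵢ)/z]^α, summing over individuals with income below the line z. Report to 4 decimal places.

Below the line: £2, £4, £5, £6, £9, £10 (q = 6 of N = 11).
Relative gaps: (11−2)/11 = 0.8182; (11−4)/11 = 0.6364; (11−5)/11 = 0.5455; (11−6)/11 = 0.4545; (11−9)/11 = 0.1818; (11−10)/11 = 0.0909.
Raised to α = 0.5: 0.90453; 0.79772; 0.73855; 0.67420; 0.42640; 0.30151.
Sum = 3.842920; FGT(0.5) = 3.842920 / 11 = 0.3494.

0.3494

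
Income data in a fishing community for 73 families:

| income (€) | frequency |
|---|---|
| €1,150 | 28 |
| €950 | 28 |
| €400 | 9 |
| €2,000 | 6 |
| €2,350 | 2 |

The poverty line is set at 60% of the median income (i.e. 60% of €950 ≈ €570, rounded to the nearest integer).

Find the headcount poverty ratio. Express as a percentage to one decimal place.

12.3%

9 of the 73 families have income below €570.
H = 9/73 = 12.3%.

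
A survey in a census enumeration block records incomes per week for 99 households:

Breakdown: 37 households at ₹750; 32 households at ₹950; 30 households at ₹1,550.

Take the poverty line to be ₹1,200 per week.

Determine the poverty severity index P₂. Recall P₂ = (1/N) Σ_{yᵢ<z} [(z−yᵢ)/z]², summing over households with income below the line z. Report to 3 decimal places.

Below the line: 37×₹750, 32×₹950 (q = 69 of N = 99).
Relative gaps: (1200−750)/1200 = 0.3750 (×37); (1200−950)/1200 = 0.2083 (×32).
Squared: 0.1406 (×37); 0.0434 (×32).
Sum = 6.592014; P₂ = 6.592014 / 99 = 0.067.

0.067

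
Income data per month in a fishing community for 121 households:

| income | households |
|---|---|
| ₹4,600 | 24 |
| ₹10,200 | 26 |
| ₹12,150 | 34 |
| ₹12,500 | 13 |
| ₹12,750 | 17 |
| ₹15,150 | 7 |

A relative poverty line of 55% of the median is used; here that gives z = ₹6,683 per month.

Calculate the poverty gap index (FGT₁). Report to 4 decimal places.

0.0618

Below z: 24×₹4,600 (q = 24 of N = 121).
Shortfall ratios: (6683−4600)/6683 = 0.3117 (×24).
Σ = 7.480473. Dividing by the full population N = 121 gives P₁ = 0.0618.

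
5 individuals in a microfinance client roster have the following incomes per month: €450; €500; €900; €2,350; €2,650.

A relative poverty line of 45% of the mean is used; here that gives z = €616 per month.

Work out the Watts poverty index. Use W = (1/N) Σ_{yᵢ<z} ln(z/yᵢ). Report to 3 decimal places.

0.105

Incomes under z: €450, €500 (q = 2 of N = 5).
Log shortfalls: ln(616/450) = 0.3140; ln(616/500) = 0.2086.
W = 0.522638 / 5 = 0.105.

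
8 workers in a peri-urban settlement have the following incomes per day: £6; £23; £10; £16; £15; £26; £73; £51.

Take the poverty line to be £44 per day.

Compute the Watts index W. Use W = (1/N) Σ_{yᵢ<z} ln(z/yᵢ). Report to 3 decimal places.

Below the line: £6, £10, £15, £16, £23, £26 (q = 6 of N = 8).
Log gaps: ln(44/6) = 1.9924; ln(44/10) = 1.4816; ln(44/15) = 1.0761; ln(44/16) = 1.0116; ln(44/23) = 0.6487; ln(44/26) = 0.5261.
W = 6.736564 / 8 = 0.842.

0.842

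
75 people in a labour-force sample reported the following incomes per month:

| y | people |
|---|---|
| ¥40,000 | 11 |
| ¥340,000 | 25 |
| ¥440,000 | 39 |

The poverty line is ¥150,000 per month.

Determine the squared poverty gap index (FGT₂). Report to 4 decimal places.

0.0789

Incomes under z: 11×¥40,000 (q = 11 of N = 75).
Gap ratios (z−y)/z: (150000−40000)/150000 = 0.7333 (×11).
Squared: 0.5378 (×11).
Sum = 5.915556; P₂ = 5.915556 / 75 = 0.0789.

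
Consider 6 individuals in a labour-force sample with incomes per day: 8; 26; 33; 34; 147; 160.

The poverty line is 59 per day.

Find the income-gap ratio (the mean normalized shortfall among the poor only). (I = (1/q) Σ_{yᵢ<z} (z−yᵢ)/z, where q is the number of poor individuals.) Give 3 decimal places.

Below z: 8, 26, 33, 34 (q = 4 of N = 6).
Relative gaps: 0.8644, 0.5593, 0.4407, 0.4237; sum = 2.288136.
I averages over the q = 4 poor units only: 2.288136 / 4 = 0.572.

0.572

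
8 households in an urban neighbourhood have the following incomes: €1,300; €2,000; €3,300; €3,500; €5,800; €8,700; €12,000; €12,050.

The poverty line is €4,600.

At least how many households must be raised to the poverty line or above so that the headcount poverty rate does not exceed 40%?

1

4 of the 8 households are poor, so H = 4/8 = 0.500.
A headcount ratio of at most 40% allows at most ⌊0.40 × 8⌋ = 3 poor households.
So at least 4 − 3 = 1 must be lifted.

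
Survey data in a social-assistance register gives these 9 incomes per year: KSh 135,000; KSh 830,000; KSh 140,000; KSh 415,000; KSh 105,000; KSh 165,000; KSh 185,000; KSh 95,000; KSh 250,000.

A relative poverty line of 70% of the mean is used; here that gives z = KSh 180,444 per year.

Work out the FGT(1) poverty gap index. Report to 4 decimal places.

Below z: KSh 95,000, KSh 105,000, KSh 135,000, KSh 140,000, KSh 165,000 (q = 5 of N = 9).
Normalized shortfalls: (180444−95000)/180444 = 0.4735; (180444−105000)/180444 = 0.4181; (180444−135000)/180444 = 0.2518; (180444−140000)/180444 = 0.2241; (180444−165000)/180444 = 0.0856.
Sum of shortfalls = 1.453193; P₁ averages over all N: 1.453193 / 9 = 0.1615.

0.1615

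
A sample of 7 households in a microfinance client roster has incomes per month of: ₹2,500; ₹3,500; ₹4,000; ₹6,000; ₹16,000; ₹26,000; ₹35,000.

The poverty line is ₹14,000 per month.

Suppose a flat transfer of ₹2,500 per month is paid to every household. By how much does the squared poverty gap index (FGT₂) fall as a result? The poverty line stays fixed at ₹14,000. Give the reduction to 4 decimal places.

Before: below the line — ₹2,500, ₹3,500, ₹4,000, ₹6,000; squared poverty gap index (FGT₂) = 0.296283.
After the ₹2,500 transfer: below the line — ₹5,000, ₹6,000, ₹6,500, ₹8,500; squared poverty gap index (FGT₂) = 0.168732.
Reduction = 0.296283 − 0.168732 = 0.1276.

0.1276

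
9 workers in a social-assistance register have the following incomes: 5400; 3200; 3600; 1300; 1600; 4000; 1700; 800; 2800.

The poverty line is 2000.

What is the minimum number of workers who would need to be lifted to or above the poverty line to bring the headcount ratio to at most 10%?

Currently q = 4 of N = 9 are below the line (H = 0.444).
A headcount ratio of at most 10% allows at most ⌊0.10 × 9⌋ = 0 poor workers.
So at least 4 − 0 = 4 must be lifted.

4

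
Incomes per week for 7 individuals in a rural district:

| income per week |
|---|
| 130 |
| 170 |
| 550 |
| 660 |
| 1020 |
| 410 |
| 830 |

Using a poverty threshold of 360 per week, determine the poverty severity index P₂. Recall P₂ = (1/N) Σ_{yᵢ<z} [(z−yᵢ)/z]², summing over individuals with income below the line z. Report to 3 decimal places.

Poor units: 130, 170 (q = 2 of N = 7).
Relative gaps: (360−130)/360 = 0.6389; (360−170)/360 = 0.5278.
Squared: 0.4082; 0.2785.
Sum = 0.686728; P₂ = 0.686728 / 7 = 0.098.

0.098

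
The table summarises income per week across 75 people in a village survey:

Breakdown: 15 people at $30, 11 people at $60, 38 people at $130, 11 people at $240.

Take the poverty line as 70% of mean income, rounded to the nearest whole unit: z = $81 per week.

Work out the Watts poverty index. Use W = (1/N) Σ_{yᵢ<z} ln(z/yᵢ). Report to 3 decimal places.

Poor units: 15×$30, 11×$60 (q = 26 of N = 75).
Log gaps: ln(81/30) = 0.9933 (×15); ln(81/60) = 0.3001 (×11).
W = 18.199927 / 75 = 0.243.

0.243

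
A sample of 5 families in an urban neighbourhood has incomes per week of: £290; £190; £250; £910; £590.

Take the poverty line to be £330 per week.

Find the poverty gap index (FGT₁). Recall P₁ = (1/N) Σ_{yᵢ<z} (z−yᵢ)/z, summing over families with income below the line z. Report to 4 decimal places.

0.1576

Poor units: £190, £250, £290 (q = 3 of N = 5).
Relative gaps: (330−190)/330 = 0.4242; (330−250)/330 = 0.2424; (330−290)/330 = 0.1212.
Σ = 0.787879. Dividing by the full population N = 5 gives P₁ = 0.1576.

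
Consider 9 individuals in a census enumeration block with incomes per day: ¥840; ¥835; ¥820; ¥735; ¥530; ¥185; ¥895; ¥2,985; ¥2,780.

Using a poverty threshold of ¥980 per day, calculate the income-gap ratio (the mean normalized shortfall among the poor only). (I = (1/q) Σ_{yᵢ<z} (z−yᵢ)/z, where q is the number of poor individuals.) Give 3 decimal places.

0.294

Below z: ¥185, ¥530, ¥735, ¥820, ¥835, ¥840, ¥895 (q = 7 of N = 9).
Shortfall ratios (z−y)/z: 0.8112, 0.4592, 0.2500, 0.1633, 0.1480, 0.1429, 0.0867; sum = 2.061224.
The income-gap ratio divides by q (the poor only): 2.061224 / 7 = 0.294.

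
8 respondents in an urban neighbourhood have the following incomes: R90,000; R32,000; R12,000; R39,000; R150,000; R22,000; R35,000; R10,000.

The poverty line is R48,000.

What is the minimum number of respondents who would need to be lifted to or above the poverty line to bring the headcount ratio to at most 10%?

6

Currently q = 6 of N = 8 are below the line (H = 0.750).
A headcount ratio of at most 10% allows at most ⌊0.10 × 8⌋ = 0 poor respondents.
So at least 6 − 0 = 6 must be lifted.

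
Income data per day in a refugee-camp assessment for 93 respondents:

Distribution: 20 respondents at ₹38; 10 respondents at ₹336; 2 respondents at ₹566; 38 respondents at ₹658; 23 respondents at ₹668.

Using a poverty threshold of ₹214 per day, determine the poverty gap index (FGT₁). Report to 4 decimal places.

0.1769

Poor units: 20×₹38 (q = 20 of N = 93).
Normalized shortfalls: (214−38)/214 = 0.8224 (×20).
Σ = 16.448598. Dividing by the full population N = 93 gives P₁ = 0.1769.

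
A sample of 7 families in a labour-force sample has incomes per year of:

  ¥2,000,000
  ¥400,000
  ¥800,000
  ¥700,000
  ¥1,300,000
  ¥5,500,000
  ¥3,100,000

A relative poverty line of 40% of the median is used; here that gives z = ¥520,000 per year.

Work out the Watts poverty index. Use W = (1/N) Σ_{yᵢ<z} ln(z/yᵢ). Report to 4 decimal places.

0.0375

Poor units: ¥400,000 (q = 1 of N = 7).
Log shortfalls: ln(520000/400000) = 0.2624.
W = 0.262364 / 7 = 0.0375.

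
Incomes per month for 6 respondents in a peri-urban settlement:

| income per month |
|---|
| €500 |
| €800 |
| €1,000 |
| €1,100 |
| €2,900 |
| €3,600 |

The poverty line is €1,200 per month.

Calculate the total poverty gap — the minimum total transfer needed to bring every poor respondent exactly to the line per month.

Below the line: €500, €800, €1,000, €1,100 (q = 4 of N = 6).
Individual gaps: 1200−500 = 700; 1200−800 = 400; 1200−1000 = 200; 1200−1100 = 100.
Aggregate gap = €1,400.

€1,400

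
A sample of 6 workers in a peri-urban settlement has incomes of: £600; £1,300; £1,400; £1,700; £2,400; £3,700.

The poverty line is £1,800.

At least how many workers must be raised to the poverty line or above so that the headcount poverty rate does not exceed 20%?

3

Currently q = 4 of N = 6 are below the line (H = 0.667).
A headcount ratio of at most 20% allows at most ⌊0.20 × 6⌋ = 1 poor workers.
So at least 4 − 1 = 3 must be lifted.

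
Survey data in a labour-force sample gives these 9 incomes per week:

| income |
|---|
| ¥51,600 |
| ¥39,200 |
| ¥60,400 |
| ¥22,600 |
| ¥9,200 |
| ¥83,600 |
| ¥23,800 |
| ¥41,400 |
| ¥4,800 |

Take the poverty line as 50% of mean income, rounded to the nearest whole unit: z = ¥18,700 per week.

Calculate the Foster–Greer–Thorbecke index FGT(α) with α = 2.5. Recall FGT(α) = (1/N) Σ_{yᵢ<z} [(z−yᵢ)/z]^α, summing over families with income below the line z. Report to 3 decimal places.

0.073

Poor units: ¥4,800, ¥9,200 (q = 2 of N = 9).
Normalized shortfalls: (18700−4800)/18700 = 0.7433; (18700−9200)/18700 = 0.5080.
Raised to α = 2.5: 0.47636; 0.18395.
Sum = 0.660310; FGT(2.5) = 0.660310 / 9 = 0.073.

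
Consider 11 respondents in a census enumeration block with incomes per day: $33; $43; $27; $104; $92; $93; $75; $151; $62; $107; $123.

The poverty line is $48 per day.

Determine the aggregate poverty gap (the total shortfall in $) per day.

$41

Incomes under z: $27, $33, $43 (q = 3 of N = 11).
Individual gaps: 48−27 = 21; 48−33 = 15; 48−43 = 5.
Aggregate gap = $41.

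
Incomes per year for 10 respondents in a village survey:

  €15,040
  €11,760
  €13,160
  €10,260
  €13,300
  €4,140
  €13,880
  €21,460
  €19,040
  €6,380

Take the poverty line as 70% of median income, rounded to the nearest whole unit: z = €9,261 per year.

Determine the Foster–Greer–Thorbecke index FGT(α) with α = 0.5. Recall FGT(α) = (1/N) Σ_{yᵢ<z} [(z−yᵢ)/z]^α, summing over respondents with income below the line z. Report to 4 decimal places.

Below the line: €4,140, €6,380 (q = 2 of N = 10).
Shortfall ratios: (9261−4140)/9261 = 0.5530; (9261−6380)/9261 = 0.3111.
Raised to α = 0.5: 0.74362; 0.55775.
Sum = 1.301370; FGT(0.5) = 1.301370 / 10 = 0.1301.

0.1301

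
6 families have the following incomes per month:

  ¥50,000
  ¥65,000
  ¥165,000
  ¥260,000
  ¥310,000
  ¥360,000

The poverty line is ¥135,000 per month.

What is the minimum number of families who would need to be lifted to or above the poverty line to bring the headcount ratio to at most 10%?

2 of the 6 families are poor, so H = 2/6 = 0.333.
A headcount ratio of at most 10% allows at most ⌊0.10 × 6⌋ = 0 poor families.
So at least 2 − 0 = 2 must be lifted.

2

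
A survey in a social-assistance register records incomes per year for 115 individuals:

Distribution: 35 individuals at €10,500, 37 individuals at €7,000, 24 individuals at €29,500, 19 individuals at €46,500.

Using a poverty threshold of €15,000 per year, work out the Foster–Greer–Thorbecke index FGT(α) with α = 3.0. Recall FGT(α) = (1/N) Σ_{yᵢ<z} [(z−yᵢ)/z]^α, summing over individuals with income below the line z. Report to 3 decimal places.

0.057

Below the line: 37×€7,000, 35×€10,500 (q = 72 of N = 115).
Relative gaps: (15000−7000)/15000 = 0.5333 (×37); (15000−10500)/15000 = 0.3000 (×35).
Raised to α = 3.0: 0.15170 (×37); 0.02700 (×35).
Sum = 6.558037; FGT(3.0) = 6.558037 / 115 = 0.057.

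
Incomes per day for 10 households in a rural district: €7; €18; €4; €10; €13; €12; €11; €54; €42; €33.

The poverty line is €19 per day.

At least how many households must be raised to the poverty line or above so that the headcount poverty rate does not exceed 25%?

Currently q = 7 of N = 10 are below the line (H = 0.700).
A headcount ratio of at most 25% allows at most ⌊0.25 × 10⌋ = 2 poor households.
So at least 7 − 2 = 5 must be lifted.

5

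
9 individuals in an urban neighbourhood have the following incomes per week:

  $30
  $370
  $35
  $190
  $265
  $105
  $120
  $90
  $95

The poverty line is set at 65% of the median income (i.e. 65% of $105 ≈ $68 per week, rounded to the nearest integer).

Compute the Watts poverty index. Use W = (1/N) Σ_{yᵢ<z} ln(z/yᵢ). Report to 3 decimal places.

0.165

Below the line: $30, $35 (q = 2 of N = 9).
Log shortfalls: ln(68/30) = 0.8183; ln(68/35) = 0.6642.
W = 1.482470 / 9 = 0.165.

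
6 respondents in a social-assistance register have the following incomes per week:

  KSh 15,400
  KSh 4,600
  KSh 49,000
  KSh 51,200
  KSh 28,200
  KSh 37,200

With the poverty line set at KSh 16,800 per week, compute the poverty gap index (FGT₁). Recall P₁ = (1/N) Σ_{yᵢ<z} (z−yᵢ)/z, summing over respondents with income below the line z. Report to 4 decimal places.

0.1349

Below the line: KSh 4,600, KSh 15,400 (q = 2 of N = 6).
Shortfall ratios: (16800−4600)/16800 = 0.7262; (16800−15400)/16800 = 0.0833.
Σ = 0.809524. Dividing by the full population N = 6 gives P₁ = 0.1349.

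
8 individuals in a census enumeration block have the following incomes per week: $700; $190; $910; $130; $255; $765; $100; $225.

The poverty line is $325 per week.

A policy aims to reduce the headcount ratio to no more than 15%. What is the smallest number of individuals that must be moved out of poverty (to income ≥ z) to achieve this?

4

5 of the 8 individuals are poor, so H = 5/8 = 0.625.
A headcount ratio of at most 15% allows at most ⌊0.15 × 8⌋ = 1 poor individuals.
So at least 5 − 1 = 4 must be lifted.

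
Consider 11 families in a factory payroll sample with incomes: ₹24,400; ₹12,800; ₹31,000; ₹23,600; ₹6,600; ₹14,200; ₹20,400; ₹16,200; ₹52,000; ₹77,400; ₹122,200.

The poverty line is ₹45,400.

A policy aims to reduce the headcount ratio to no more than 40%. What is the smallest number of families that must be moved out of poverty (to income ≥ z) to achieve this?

4

8 of the 11 families are poor, so H = 8/11 = 0.727.
A headcount ratio of at most 40% allows at most ⌊0.40 × 11⌋ = 4 poor families.
So at least 8 − 4 = 4 must be lifted.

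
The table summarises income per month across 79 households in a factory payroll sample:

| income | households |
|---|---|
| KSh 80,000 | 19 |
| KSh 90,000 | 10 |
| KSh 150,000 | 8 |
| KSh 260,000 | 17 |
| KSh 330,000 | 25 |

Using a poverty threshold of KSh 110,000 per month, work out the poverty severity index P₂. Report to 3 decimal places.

Below z: 19×KSh 80,000, 10×KSh 90,000 (q = 29 of N = 79).
Normalized shortfalls: (110000−80000)/110000 = 0.2727 (×19); (110000−90000)/110000 = 0.1818 (×10).
Squared: 0.0744 (×19); 0.0331 (×10).
Sum = 1.743802; P₂ = 1.743802 / 79 = 0.022.

0.022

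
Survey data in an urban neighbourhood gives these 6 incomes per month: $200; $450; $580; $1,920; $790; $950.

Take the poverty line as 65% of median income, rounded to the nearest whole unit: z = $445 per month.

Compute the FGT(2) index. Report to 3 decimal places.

Incomes under z: $200 (q = 1 of N = 6).
Normalized shortfalls: (445−200)/445 = 0.5506.
Squared: 0.3031.
Sum = 0.303118; P₂ = 0.303118 / 6 = 0.051.

0.051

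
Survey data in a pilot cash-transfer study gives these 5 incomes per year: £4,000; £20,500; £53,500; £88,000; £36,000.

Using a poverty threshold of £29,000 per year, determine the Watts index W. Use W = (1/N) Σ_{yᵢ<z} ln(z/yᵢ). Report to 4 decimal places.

0.4656

Incomes under z: £4,000, £20,500 (q = 2 of N = 5).
Log gaps: ln(29000/4000) = 1.9810; ln(29000/20500) = 0.3469.
W = 2.327872 / 5 = 0.4656.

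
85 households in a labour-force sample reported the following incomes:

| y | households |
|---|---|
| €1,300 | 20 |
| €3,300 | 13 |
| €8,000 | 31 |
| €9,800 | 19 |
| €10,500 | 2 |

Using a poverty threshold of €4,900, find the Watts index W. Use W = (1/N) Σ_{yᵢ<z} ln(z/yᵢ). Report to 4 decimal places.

0.3727

Below z: 20×€1,300, 13×€3,300 (q = 33 of N = 85).
ln(z/y) terms: ln(4900/1300) = 1.3269 (×20); ln(4900/3300) = 0.3953 (×13).
W = 31.676484 / 85 = 0.3727.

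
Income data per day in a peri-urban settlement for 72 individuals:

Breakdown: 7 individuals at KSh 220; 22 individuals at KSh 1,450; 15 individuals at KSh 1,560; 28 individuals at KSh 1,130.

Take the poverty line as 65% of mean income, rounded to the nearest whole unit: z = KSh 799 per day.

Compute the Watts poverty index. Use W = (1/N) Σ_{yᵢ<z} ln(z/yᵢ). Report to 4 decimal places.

0.1254

Incomes under z: 7×KSh 220 (q = 7 of N = 72).
ln(z/y) terms: ln(799/220) = 1.2897 (×7).
W = 9.028134 / 72 = 0.1254.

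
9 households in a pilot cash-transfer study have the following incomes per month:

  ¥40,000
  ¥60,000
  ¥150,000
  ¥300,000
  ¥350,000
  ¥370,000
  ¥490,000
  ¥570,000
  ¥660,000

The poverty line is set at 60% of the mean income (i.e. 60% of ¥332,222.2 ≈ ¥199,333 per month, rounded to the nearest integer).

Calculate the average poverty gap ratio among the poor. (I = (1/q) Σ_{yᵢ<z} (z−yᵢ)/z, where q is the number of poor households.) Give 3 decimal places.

Below the line: ¥40,000, ¥60,000, ¥150,000 (q = 3 of N = 9).
Shortfall ratios (z−y)/z: 0.7993, 0.6990, 0.2475; sum = 1.745817.
The income-gap ratio divides by q (the poor only): 1.745817 / 3 = 0.582.

0.582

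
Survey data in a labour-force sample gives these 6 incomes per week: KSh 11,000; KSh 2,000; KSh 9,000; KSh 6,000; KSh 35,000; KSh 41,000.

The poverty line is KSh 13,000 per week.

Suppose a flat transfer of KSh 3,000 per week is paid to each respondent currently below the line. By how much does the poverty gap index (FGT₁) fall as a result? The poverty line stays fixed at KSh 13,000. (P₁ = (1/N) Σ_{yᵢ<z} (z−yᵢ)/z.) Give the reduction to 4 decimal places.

Before: below the line — KSh 2,000, KSh 6,000, KSh 9,000, KSh 11,000; poverty gap index (FGT₁) = 0.307692.
After the KSh 3,000 transfer: below the line — KSh 5,000, KSh 9,000, KSh 12,000; poverty gap index (FGT₁) = 0.166667.
Reduction = 0.307692 − 0.166667 = 0.1410.

0.1410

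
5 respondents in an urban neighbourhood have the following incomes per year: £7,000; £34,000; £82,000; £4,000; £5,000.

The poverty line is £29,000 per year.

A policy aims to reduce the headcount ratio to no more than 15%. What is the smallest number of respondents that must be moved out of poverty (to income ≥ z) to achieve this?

3

Currently q = 3 of N = 5 are below the line (H = 0.600).
A headcount ratio of at most 15% allows at most ⌊0.15 × 5⌋ = 0 poor respondents.
So at least 3 − 0 = 3 must be lifted.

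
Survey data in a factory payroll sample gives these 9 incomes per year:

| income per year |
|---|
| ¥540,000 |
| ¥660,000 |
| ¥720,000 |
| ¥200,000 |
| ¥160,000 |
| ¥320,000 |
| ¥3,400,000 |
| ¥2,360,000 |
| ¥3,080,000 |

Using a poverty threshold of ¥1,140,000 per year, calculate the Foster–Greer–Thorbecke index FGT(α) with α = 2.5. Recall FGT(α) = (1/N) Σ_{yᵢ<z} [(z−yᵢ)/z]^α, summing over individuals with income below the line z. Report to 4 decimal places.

0.2378

Poor units: ¥160,000, ¥200,000, ¥320,000, ¥540,000, ¥660,000, ¥720,000 (q = 6 of N = 9).
Normalized shortfalls: (1140000−160000)/1140000 = 0.8596; (1140000−200000)/1140000 = 0.8246; (1140000−320000)/1140000 = 0.7193; (1140000−540000)/1140000 = 0.5263; (1140000−660000)/1140000 = 0.4211; (1140000−720000)/1140000 = 0.3684.
Raised to α = 2.5: 0.68518; 0.61739; 0.43881; 0.20096; 0.11504; 0.08239.
Sum = 2.139759; FGT(2.5) = 2.139759 / 9 = 0.2378.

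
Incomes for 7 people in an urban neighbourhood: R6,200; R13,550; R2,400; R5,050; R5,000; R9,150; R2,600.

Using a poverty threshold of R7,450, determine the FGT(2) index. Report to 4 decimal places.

Below the line: R2,400, R2,600, R5,000, R5,050, R6,200 (q = 5 of N = 7).
Shortfall ratios: (7450−2400)/7450 = 0.6779; (7450−2600)/7450 = 0.6510; (7450−5000)/7450 = 0.3289; (7450−5050)/7450 = 0.3221; (7450−6200)/7450 = 0.1678.
Squared: 0.4595; 0.4238; 0.1081; 0.1038; 0.0282.
Sum = 1.123373; P₂ = 1.123373 / 7 = 0.1605.

0.1605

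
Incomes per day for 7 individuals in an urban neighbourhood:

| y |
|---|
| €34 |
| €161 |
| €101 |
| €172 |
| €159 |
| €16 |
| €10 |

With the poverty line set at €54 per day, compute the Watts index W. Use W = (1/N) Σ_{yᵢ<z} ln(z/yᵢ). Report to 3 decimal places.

Poor units: €10, €16, €34 (q = 3 of N = 7).
Log shortfalls: ln(54/10) = 1.6864; ln(54/16) = 1.2164; ln(54/34) = 0.4626.
W = 3.365418 / 7 = 0.481.

0.481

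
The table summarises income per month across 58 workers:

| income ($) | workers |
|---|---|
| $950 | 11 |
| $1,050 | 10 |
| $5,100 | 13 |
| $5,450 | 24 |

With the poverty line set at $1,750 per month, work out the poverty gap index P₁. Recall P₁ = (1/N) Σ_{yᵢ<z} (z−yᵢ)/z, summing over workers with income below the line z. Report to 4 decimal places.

Incomes under z: 11×$950, 10×$1,050 (q = 21 of N = 58).
Shortfall ratios: (1750−950)/1750 = 0.4571 (×11); (1750−1050)/1750 = 0.4000 (×10).
Σ = 9.028571. Dividing by the full population N = 58 gives P₁ = 0.1557.

0.1557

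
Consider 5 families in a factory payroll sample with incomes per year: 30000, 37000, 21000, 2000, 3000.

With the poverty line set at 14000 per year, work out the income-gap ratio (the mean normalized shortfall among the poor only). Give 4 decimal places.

0.8214

Incomes under z: 2000, 3000 (q = 2 of N = 5).
Shortfall ratios (z−y)/z: 0.8571, 0.7857; sum = 1.642857.
I averages over the q = 2 poor units only: 1.642857 / 2 = 0.8214.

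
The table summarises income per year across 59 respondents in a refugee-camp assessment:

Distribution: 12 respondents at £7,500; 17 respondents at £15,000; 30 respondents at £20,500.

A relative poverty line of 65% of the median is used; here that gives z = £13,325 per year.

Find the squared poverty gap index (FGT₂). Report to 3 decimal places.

Below the line: 12×£7,500 (q = 12 of N = 59).
Normalized shortfalls: (13325−7500)/13325 = 0.4371 (×12).
Squared: 0.1911 (×12).
Sum = 2.293183; P₂ = 2.293183 / 59 = 0.039.

0.039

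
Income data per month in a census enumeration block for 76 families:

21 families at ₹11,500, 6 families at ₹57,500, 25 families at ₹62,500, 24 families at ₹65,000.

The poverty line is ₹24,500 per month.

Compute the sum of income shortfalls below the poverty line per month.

₹273,000

Below the line: 21×₹11,500 (q = 21 of N = 76).
Individual gaps: 21×(24500−11500) = 273000.
Aggregate gap = ₹273,000.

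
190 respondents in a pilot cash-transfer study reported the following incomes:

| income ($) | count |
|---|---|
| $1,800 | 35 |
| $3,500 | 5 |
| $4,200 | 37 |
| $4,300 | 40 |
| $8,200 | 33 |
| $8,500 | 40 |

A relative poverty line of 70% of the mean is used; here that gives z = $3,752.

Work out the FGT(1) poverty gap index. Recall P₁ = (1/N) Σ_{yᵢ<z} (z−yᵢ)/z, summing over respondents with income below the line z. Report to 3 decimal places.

0.098

Incomes under z: 35×$1,800, 5×$3,500 (q = 40 of N = 190).
Shortfall ratios: (3752−1800)/3752 = 0.5203 (×35); (3752−3500)/3752 = 0.0672 (×5).
Sum of shortfalls = 18.544776; P₁ averages over all N: 18.544776 / 190 = 0.098.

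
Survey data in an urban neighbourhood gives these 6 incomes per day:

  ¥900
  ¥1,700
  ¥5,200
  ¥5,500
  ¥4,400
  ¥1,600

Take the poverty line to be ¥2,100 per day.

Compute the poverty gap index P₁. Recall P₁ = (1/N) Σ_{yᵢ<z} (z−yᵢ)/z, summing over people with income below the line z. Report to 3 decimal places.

Incomes under z: ¥900, ¥1,600, ¥1,700 (q = 3 of N = 6).
Gap ratios (z−y)/z: (2100−900)/2100 = 0.5714; (2100−1600)/2100 = 0.2381; (2100−1700)/2100 = 0.1905.
Sum of shortfalls = 1.000000; P₁ averages over all N: 1.000000 / 6 = 0.167.

0.167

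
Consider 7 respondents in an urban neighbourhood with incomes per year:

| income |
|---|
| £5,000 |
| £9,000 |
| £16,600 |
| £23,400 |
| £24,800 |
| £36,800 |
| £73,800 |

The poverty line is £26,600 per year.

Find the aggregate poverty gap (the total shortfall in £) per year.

Below z: £5,000, £9,000, £16,600, £23,400, £24,800 (q = 5 of N = 7).
Individual gaps: 26600−5000 = 21600; 26600−9000 = 17600; 26600−16600 = 10000; 26600−23400 = 3200; 26600−24800 = 1800.
Aggregate gap = £54,200.

£54,200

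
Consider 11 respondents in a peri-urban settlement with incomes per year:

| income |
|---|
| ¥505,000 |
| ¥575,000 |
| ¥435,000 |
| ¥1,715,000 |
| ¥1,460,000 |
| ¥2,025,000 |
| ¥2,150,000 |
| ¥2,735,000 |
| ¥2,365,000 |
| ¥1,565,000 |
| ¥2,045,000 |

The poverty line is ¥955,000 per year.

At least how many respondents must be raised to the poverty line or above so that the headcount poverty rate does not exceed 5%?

3

3 of the 11 respondents are poor, so H = 3/11 = 0.273.
A headcount ratio of at most 5% allows at most ⌊0.05 × 11⌋ = 0 poor respondents.
So at least 3 − 0 = 3 must be lifted.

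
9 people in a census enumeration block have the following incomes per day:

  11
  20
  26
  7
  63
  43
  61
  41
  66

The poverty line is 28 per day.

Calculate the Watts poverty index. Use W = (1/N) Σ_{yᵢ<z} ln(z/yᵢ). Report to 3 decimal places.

0.303

Incomes under z: 7, 11, 20, 26 (q = 4 of N = 9).
Log gaps: ln(28/7) = 1.3863; ln(28/11) = 0.9343; ln(28/20) = 0.3365; ln(28/26) = 0.0741.
W = 2.731184 / 9 = 0.303.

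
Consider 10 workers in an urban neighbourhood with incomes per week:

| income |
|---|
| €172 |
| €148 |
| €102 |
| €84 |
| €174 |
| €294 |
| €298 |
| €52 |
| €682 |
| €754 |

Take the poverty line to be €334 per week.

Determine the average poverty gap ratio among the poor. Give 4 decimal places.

0.5045

Poor units: €52, €84, €102, €148, €172, €174, €294, €298 (q = 8 of N = 10).
Shortfall ratios (z−y)/z: 0.8443, 0.7485, 0.6946, 0.5569, 0.4850, 0.4790, 0.1198, 0.1078; sum = 4.035928.
I averages over the q = 8 poor units only: 4.035928 / 8 = 0.5045.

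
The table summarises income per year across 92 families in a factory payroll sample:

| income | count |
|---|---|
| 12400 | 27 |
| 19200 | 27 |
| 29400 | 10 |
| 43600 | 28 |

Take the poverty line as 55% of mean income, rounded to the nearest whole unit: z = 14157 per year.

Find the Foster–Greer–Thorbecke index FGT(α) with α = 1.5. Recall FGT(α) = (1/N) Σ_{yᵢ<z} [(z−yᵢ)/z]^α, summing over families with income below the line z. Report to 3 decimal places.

Below z: 27×12400 (q = 27 of N = 92).
Relative gaps: (14157−12400)/14157 = 0.1241 (×27).
Raised to α = 1.5: 0.04372 (×27).
Sum = 1.180496; FGT(1.5) = 1.180496 / 92 = 0.013.

0.013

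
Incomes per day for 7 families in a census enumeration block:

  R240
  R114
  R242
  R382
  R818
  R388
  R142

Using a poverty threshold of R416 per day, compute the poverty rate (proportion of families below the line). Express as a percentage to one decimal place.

85.7%

6 of the 7 families have income below R416.
H = 6/7 = 85.7%.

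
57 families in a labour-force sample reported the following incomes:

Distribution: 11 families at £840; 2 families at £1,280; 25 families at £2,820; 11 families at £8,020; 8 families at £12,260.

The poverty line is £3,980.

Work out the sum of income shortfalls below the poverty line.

£68,940

Poor units: 11×£840, 2×£1,280, 25×£2,820 (q = 38 of N = 57).
Individual gaps: 11×(3980−840) = 34540; 2×(3980−1280) = 5400; 25×(3980−2820) = 29000.
Aggregate gap = £68,940.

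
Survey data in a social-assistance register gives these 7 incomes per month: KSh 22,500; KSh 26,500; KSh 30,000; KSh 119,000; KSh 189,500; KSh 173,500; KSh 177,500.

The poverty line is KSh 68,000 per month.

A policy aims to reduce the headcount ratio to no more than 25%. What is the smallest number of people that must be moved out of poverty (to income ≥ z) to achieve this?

2

Currently q = 3 of N = 7 are below the line (H = 0.429).
A headcount ratio of at most 25% allows at most ⌊0.25 × 7⌋ = 1 poor people.
So at least 3 − 1 = 2 must be lifted.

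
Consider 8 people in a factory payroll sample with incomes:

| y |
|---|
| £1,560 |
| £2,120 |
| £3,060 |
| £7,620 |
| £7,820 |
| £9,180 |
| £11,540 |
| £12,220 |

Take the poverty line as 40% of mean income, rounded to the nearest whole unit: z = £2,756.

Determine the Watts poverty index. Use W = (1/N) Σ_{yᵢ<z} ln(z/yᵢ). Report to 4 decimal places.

Incomes under z: £1,560, £2,120 (q = 2 of N = 8).
Log shortfalls: ln(2756/1560) = 0.5691; ln(2756/2120) = 0.2624.
W = 0.831459 / 8 = 0.1039.

0.1039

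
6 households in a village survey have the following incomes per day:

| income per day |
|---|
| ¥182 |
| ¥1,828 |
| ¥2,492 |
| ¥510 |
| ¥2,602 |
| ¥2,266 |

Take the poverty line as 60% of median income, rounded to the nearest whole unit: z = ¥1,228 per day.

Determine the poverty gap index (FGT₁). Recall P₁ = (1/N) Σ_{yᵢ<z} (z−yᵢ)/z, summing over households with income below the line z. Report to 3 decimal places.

Incomes under z: ¥182, ¥510 (q = 2 of N = 6).
Shortfall ratios: (1228−182)/1228 = 0.8518; (1228−510)/1228 = 0.5847.
Σ = 1.436482. Dividing by the full population N = 6 gives P₁ = 0.239.

0.239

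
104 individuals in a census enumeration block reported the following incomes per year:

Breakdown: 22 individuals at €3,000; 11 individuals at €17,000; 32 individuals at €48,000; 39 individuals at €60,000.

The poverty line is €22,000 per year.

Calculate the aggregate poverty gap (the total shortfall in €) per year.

€473,000

Poor units: 22×€3,000, 11×€17,000 (q = 33 of N = 104).
Individual gaps: 22×(22000−3000) = 418000; 11×(22000−17000) = 55000.
Aggregate gap = €473,000.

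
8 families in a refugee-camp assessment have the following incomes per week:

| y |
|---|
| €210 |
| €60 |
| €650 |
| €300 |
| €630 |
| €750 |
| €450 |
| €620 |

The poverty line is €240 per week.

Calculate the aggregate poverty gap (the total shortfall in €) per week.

€210

Incomes under z: €60, €210 (q = 2 of N = 8).
Individual gaps: 240−60 = 180; 240−210 = 30.
Aggregate gap = €210.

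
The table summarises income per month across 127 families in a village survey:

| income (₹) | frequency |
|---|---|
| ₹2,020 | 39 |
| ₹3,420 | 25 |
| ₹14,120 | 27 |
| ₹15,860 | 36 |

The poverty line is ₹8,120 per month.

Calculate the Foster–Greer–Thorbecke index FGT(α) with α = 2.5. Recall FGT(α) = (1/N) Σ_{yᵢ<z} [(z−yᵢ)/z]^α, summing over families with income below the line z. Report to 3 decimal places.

Below the line: 39×₹2,020, 25×₹3,420 (q = 64 of N = 127).
Relative gaps: (8120−2020)/8120 = 0.7512 (×39); (8120−3420)/8120 = 0.5788 (×25).
Raised to α = 2.5: 0.48914 (×39); 0.25489 (×25).
Sum = 25.448795; FGT(2.5) = 25.448795 / 127 = 0.200.

0.200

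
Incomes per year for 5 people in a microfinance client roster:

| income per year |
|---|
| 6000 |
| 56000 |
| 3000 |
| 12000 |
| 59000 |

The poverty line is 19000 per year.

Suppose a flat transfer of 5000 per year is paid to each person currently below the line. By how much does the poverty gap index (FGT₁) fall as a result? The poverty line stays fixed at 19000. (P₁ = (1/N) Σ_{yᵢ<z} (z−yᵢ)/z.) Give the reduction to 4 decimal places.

0.1579

Before: below the line — 3000, 6000, 12000; poverty gap index (FGT₁) = 0.378947.
After the 5000 transfer: below the line — 8000, 11000, 17000; poverty gap index (FGT₁) = 0.221053.
Reduction = 0.378947 − 0.221053 = 0.1579.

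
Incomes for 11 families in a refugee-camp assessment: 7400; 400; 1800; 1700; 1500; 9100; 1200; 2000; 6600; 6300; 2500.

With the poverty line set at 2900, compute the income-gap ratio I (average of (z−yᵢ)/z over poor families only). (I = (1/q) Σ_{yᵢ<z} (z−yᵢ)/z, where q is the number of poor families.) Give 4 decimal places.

0.4532

Poor units: 400, 1200, 1500, 1700, 1800, 2000, 2500 (q = 7 of N = 11).
Relative gaps: 0.8621, 0.5862, 0.4828, 0.4138, 0.3793, 0.3103, 0.1379; sum = 3.172414.
I averages over the q = 7 poor units only: 3.172414 / 7 = 0.4532.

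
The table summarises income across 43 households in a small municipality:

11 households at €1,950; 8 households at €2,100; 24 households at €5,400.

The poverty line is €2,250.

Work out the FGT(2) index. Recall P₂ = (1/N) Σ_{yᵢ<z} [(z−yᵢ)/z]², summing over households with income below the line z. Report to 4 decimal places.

0.0054

Below the line: 11×€1,950, 8×€2,100 (q = 19 of N = 43).
Gap ratios (z−y)/z: (2250−1950)/2250 = 0.1333 (×11); (2250−2100)/2250 = 0.0667 (×8).
Squared: 0.0178 (×11); 0.0044 (×8).
Sum = 0.231111; P₂ = 0.231111 / 43 = 0.0054.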